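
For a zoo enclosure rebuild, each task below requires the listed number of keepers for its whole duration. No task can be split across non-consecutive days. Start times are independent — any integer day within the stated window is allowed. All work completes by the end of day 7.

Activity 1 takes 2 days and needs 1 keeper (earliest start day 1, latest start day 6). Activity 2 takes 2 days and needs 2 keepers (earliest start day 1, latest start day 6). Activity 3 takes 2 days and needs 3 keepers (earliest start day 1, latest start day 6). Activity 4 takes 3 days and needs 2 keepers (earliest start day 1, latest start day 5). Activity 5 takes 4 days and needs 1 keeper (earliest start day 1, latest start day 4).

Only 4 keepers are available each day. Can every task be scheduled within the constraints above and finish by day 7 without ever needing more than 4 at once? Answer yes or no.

yes

Schedule Activity 1@1, Activity 2@1, Activity 3@3, Activity 4@5, Activity 5@1: d1:4  d2:4  d3:4  d4:4  d5:2  d6:2  d7:2 — peak 4 ≤ 4.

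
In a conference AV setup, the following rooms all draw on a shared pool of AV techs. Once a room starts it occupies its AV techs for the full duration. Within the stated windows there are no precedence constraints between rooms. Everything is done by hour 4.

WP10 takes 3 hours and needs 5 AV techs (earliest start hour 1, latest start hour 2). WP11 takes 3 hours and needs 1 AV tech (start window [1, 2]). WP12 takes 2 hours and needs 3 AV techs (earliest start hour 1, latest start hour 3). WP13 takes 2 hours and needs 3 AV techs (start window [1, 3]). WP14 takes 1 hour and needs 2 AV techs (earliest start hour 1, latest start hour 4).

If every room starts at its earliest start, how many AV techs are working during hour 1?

14

At early start, hour 1 has: WP10, WP11, WP12, WP13, WP14.
Demand: 5 + 1 + 3 + 3 + 2 = 14.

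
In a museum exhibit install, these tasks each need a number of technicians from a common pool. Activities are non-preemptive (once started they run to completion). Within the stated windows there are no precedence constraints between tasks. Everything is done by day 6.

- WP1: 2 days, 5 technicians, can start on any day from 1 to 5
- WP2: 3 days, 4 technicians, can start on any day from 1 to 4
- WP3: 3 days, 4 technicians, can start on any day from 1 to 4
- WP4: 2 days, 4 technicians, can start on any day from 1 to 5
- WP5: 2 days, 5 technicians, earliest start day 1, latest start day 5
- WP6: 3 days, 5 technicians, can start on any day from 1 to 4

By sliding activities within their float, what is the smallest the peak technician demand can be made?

13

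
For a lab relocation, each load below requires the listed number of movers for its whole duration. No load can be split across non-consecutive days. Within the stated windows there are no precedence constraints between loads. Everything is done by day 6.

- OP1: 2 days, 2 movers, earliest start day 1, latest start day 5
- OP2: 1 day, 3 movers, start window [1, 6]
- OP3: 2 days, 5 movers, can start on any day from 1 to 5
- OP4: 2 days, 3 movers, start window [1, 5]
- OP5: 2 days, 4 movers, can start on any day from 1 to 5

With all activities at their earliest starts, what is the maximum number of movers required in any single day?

17

Early-start schedule: OP1@1, OP2@1, OP3@1, OP4@1, OP5@1.
Load per day: day 1: 17, day 2: 14, day 3: 0, day 4: 0, day 5: 0, day 6: 0.
Peak is 17.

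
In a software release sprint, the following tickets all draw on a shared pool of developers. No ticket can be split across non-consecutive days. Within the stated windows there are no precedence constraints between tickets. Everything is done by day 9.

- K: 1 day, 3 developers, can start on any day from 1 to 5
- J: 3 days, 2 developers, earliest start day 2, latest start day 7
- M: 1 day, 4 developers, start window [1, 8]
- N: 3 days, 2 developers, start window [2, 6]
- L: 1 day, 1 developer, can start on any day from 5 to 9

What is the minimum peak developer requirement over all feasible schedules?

4

Early-start (K@1, J@2, M@1, N@2, L@5) gives peak 7: d1:7  d2:4  d3:4  d4:4  d5:1  d6:0  d7:0  d8:0  d9:0.
Shift M→5, L→6.
Schedule K@1, J@2, M@5, N@2, L@6: d1:3  d2:4  d3:4  d4:4  d5:4  d6:1  d7:0  d8:0  d9:0 — peak 4.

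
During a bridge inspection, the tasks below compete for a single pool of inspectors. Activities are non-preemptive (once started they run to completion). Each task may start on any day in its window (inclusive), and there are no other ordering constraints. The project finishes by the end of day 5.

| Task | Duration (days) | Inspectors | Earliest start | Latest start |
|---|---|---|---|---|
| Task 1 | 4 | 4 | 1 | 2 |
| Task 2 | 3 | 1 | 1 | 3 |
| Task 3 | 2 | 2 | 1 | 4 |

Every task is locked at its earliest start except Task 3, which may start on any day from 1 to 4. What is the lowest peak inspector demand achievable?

Task 3@1: d1:7  d2:7  d3:5  d4:4  d5:0 → peak 7
Task 3@2: d1:5  d2:7  d3:7  d4:4  d5:0 → peak 7
Task 3@3: d1:5  d2:5  d3:7  d4:6  d5:0 → peak 7
Task 3@4: d1:5  d2:5  d3:5  d4:6  d5:2 → peak 6
Best is Task 3@4, peak 6.

6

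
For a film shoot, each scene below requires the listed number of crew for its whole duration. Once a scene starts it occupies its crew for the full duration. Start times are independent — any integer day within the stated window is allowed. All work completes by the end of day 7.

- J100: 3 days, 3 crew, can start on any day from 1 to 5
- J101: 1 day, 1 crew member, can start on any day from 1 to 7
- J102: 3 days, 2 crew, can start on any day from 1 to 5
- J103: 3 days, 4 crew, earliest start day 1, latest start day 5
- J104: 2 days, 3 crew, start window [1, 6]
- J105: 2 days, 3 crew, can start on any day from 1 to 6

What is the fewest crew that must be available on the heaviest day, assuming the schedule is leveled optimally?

6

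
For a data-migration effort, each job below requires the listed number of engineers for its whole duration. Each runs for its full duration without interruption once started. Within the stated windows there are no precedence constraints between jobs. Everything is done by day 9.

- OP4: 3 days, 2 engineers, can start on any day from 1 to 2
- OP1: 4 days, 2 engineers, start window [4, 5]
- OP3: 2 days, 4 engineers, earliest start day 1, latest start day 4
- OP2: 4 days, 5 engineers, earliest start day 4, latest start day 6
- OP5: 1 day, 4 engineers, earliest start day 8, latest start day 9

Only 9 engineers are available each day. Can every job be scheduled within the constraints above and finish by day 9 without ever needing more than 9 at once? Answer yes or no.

yes

Schedule OP4@1, OP1@4, OP3@1, OP2@4, OP5@8: d1:6  d2:6  d3:2  d4:7  d5:7  d6:7  d7:7  d8:4  d9:0 — peak 7 ≤ 9.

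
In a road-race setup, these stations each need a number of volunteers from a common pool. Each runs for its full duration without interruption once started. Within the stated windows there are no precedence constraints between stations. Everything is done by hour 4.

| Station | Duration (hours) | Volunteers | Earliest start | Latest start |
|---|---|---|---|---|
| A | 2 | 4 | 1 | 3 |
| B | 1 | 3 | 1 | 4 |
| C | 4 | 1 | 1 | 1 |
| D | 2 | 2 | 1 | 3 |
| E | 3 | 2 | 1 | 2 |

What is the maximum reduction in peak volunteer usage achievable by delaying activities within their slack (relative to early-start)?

Early-start peak: h1:12  h2:9  h3:3  h4:1 ⇒ 12.
Leveled (A@1, B@4, C@1, D@3, E@1): h1:7  h2:7  h3:5  h4:6 ⇒ 7.
Reduction 12 − 7 = 5.

5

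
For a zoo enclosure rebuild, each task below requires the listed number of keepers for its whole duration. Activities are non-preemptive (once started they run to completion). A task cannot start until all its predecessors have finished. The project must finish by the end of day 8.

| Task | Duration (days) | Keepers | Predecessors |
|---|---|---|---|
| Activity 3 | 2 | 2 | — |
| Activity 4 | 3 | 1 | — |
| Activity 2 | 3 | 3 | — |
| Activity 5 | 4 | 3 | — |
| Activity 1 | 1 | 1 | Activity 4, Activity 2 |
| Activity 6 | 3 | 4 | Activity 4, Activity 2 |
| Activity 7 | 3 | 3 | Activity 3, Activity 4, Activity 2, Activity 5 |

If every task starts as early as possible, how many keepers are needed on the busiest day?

9

Early-start schedule: Activity 3@1, Activity 4@1, Activity 2@1, Activity 5@1, Activity 1@4, Activity 6@4, Activity 7@5.
Load per day: day 1: 9, day 2: 9, day 3: 7, day 4: 8, day 5: 7, day 6: 7, day 7: 3, day 8: 0.
Peak is 9.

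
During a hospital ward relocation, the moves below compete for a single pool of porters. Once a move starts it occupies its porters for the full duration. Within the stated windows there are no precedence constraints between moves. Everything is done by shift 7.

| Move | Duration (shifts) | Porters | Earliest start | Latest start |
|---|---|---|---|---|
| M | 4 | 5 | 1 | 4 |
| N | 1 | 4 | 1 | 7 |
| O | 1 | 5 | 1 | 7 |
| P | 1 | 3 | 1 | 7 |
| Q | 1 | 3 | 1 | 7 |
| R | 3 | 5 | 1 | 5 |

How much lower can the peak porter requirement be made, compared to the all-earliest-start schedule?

Early-start peak: s1:25  s2:10  s3:10  s4:5  s5:0  s6:0  s7:0 ⇒ 25.
Leveled (M@1, N@1, O@2, P@3, Q@4, R@5): s1:9  s2:10  s3:8  s4:8  s5:5  s6:5  s7:5 ⇒ 10.
Reduction 25 − 10 = 15.

15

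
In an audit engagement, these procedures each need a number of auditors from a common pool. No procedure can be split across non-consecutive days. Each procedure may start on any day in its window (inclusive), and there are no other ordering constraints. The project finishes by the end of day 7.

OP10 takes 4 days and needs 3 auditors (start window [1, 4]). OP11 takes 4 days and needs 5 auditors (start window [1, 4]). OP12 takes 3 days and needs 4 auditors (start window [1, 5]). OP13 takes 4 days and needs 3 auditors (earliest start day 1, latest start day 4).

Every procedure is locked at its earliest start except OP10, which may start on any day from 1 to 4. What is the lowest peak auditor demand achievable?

OP10@1: d1:15  d2:15  d3:15  d4:11  d5:0  d6:0  d7:0 → peak 15
OP10@2: d1:12  d2:15  d3:15  d4:11  d5:3  d6:0  d7:0 → peak 15
OP10@3: d1:12  d2:12  d3:15  d4:11  d5:3  d6:3  d7:0 → peak 15
OP10@4: d1:12  d2:12  d3:12  d4:11  d5:3  d6:3  d7:3 → peak 12
Best is OP10@4, peak 12.

12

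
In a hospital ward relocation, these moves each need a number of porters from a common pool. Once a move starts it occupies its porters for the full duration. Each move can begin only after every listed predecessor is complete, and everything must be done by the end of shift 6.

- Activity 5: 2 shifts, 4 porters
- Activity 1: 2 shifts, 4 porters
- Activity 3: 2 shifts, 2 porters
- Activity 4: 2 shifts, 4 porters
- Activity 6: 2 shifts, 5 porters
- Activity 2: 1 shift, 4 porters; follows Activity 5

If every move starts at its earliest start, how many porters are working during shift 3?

At early start, shift 3 has: Activity 2.
Demand: 4 = 4.

4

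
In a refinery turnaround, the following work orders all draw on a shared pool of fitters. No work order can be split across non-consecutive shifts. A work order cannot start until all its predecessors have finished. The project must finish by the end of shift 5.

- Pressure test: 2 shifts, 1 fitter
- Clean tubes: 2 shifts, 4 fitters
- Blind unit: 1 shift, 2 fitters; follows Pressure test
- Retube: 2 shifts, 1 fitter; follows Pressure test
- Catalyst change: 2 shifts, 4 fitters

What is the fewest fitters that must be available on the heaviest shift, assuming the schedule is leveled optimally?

5

Early-start (Pressure test@1, Clean tubes@1, Blind unit@3, Retube@3, Catalyst change@1) gives peak 9: s1:9  s2:9  s3:3  s4:1  s5:0.
Shift Catalyst change→4.
Schedule Pressure test@1, Clean tubes@1, Blind unit@3, Retube@3, Catalyst change@4: s1:5  s2:5  s3:3  s4:5  s5:4 — peak 5.
Total fitter-shifts = 22 over 5 shifts ⇒ peak ≥ ⌈22/5⌉ = 5, so 5 is optimal.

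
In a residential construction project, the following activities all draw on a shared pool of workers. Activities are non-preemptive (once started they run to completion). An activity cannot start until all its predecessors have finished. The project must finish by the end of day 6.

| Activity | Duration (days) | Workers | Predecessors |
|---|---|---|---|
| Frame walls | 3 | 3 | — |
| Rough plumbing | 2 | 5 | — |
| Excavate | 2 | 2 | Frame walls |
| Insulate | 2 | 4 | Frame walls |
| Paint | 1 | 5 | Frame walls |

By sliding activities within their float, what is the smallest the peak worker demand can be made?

8

Early-start (Frame walls@1, Rough plumbing@1, Excavate@4, Insulate@4, Paint@4) gives peak 11: d1:8  d2:8  d3:3  d4:11  d5:6  d6:0.
Shift Paint→6.
Schedule Frame walls@1, Rough plumbing@1, Excavate@4, Insulate@4, Paint@6: d1:8  d2:8  d3:3  d4:6  d5:6  d6:5 — peak 8.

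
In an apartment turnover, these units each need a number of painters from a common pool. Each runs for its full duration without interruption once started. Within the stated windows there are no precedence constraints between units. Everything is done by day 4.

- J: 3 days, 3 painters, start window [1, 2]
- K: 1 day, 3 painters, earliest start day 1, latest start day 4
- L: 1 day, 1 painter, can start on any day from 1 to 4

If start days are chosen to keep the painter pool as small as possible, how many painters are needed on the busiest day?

4

Early-start (J@1, K@1, L@1) gives peak 7: d1:7  d2:3  d3:3  d4:0.
Shift K→4.
Schedule J@1, K@4, L@1: d1:4  d2:3  d3:3  d4:3 — peak 4.
Total painter-days = 13 over 4 days ⇒ peak ≥ ⌈13/4⌉ = 4, so 4 is optimal.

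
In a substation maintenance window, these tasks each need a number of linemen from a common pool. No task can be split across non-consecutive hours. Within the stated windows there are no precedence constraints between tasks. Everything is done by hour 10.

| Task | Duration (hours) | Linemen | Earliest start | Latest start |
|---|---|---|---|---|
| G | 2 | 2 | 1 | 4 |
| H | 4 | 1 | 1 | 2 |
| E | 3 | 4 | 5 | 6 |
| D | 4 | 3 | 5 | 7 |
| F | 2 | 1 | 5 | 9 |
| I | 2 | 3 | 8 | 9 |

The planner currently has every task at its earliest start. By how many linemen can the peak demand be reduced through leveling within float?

Early-start peak: h1:3  h2:3  h3:1  h4:1  h5:8  h6:8  h7:7  h8:6  h9:3  h10:0 ⇒ 8.
Leveled (G@1, H@1, E@5, D@5, F@8, I@8): h1:3  h2:3  h3:1  h4:1  h5:7  h6:7  h7:7  h8:7  h9:4  h10:0 ⇒ 7.
Reduction 8 − 7 = 1.

1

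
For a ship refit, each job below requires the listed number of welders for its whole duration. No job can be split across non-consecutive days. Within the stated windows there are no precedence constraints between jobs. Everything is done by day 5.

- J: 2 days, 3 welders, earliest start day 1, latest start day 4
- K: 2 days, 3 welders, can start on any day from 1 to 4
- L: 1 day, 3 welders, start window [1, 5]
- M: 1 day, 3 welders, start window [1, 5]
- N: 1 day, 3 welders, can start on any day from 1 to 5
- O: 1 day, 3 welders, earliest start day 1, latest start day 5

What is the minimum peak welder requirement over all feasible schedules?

Early-start (J@1, K@1, L@1, M@1, N@1, O@1) gives peak 18: d1:18  d2:6  d3:0  d4:0  d5:0.
Shift L→3, M→3, N→4, O→4.
Schedule J@1, K@1, L@3, M@3, N@4, O@4: d1:6  d2:6  d3:6  d4:6  d5:0 — peak 6.

6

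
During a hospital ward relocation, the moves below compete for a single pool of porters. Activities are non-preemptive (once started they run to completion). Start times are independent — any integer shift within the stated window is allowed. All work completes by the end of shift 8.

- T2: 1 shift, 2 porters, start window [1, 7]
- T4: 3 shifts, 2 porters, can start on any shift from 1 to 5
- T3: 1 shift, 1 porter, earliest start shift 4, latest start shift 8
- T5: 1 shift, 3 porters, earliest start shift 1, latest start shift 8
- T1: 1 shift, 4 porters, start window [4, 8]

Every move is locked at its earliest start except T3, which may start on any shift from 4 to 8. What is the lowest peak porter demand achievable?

7

T3@4: s1:7  s2:2  s3:2  s4:5  s5:0  s6:0  s7:0  s8:0 → peak 7
T3@5: s1:7  s2:2  s3:2  s4:4  s5:1  s6:0  s7:0  s8:0 → peak 7
T3@6: s1:7  s2:2  s3:2  s4:4  s5:0  s6:1  s7:0  s8:0 → peak 7
T3@7: s1:7  s2:2  s3:2  s4:4  s5:0  s6:0  s7:1  s8:0 → peak 7
T3@8: s1:7  s2:2  s3:2  s4:4  s5:0  s6:0  s7:0  s8:1 → peak 7
Best is T3@4, peak 7.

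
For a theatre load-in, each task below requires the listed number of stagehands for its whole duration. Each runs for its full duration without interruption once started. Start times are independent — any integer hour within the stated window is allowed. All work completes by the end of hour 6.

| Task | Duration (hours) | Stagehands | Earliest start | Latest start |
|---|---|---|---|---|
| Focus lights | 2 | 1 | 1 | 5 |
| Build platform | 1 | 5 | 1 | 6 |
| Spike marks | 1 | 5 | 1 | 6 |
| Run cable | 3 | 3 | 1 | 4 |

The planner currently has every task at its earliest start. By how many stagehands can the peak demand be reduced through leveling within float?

Early-start peak: h1:14  h2:4  h3:3  h4:0  h5:0  h6:0 ⇒ 14.
Leveled (Focus lights@1, Build platform@4, Spike marks@5, Run cable@1): h1:4  h2:4  h3:3  h4:5  h5:5  h6:0 ⇒ 5.
Reduction 14 − 5 = 9.

9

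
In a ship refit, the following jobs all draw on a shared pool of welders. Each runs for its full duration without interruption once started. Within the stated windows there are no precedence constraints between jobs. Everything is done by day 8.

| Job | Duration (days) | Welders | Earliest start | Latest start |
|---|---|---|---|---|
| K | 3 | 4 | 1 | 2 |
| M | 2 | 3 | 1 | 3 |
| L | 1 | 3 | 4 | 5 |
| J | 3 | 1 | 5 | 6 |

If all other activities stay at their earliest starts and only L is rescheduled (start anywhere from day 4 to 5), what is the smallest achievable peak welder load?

7

L@4: d1:7  d2:7  d3:4  d4:3  d5:1  d6:1  d7:1  d8:0 → peak 7
L@5: d1:7  d2:7  d3:4  d4:0  d5:4  d6:1  d7:1  d8:0 → peak 7
Best is L@4, peak 7.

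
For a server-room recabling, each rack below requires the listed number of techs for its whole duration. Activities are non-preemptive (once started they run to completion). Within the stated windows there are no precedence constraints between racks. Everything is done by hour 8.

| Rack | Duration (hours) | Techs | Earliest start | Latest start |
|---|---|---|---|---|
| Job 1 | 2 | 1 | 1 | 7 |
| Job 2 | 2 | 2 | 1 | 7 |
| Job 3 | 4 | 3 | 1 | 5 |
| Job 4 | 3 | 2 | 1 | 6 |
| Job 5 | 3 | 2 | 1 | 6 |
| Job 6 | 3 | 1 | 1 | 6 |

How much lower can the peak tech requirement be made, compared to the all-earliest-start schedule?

6

Early-start peak: h1:11  h2:11  h3:8  h4:3  h5:0  h6:0  h7:0  h8:0 ⇒ 11.
Leveled (Job 1@1, Job 2@1, Job 3@4, Job 4@1, Job 5@3, Job 6@6): h1:5  h2:5  h3:4  h4:5  h5:5  h6:4  h7:4  h8:1 ⇒ 5.
Reduction 11 − 5 = 6.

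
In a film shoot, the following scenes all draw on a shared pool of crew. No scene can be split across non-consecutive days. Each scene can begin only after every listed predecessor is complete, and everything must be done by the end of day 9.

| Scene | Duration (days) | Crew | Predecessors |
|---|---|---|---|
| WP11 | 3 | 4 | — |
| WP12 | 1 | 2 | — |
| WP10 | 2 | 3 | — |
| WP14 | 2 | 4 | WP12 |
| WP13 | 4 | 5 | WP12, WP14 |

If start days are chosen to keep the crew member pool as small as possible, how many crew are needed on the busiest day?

7

Early-start (WP11@1, WP12@1, WP10@1, WP14@2, WP13@4) gives peak 11: d1:9  d2:11  d3:8  d4:5  d5:5  d6:5  d7:5  d8:0  d9:0.
Shift WP10→2, WP14→4, WP13→6.
Schedule WP11@1, WP12@1, WP10@2, WP14@4, WP13@6: d1:6  d2:7  d3:7  d4:4  d5:4  d6:5  d7:5  d8:5  d9:5 — peak 7.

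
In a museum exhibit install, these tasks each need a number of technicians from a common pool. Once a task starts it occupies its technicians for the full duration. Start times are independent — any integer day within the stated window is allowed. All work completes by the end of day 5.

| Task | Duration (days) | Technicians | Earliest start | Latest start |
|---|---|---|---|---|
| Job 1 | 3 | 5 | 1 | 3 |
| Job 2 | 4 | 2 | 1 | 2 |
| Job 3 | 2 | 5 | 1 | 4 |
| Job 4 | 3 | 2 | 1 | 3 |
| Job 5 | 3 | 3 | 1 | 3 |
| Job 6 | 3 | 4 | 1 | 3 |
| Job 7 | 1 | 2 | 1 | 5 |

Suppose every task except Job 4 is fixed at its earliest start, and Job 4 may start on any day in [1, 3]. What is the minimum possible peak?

21

Job 4@1: d1:23  d2:21  d3:16  d4:2  d5:0 → peak 23
Job 4@2: d1:21  d2:21  d3:16  d4:4  d5:0 → peak 21
Job 4@3: d1:21  d2:19  d3:16  d4:4  d5:2 → peak 21
Best is Job 4@2, peak 21.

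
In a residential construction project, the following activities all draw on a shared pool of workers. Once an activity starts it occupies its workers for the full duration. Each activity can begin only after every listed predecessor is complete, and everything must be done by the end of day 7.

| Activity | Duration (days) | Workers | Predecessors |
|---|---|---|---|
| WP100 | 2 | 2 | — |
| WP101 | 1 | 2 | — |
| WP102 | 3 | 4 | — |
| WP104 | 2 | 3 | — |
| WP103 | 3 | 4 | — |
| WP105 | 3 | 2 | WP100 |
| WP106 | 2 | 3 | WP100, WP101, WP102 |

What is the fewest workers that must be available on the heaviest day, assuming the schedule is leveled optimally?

8

Early-start (WP100@1, WP101@1, WP102@1, WP104@1, WP103@1, WP105@3, WP106@4) gives peak 15: d1:15  d2:13  d3:10  d4:5  d5:5  d6:0  d7:0.
Shift WP104→6, WP103→3, WP105→4, WP106→6.
Schedule WP100@1, WP101@1, WP102@1, WP104@6, WP103@3, WP105@4, WP106@6: d1:8  d2:6  d3:8  d4:6  d5:6  d6:8  d7:6 — peak 8.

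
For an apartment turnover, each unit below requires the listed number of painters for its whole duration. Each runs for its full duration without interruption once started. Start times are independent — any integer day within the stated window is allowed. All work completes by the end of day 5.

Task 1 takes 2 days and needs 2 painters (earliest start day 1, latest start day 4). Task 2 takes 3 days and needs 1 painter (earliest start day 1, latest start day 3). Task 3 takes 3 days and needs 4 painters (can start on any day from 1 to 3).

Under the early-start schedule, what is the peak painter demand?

Early-start schedule: Task 1@1, Task 2@1, Task 3@1.
Load per day: day 1: 7, day 2: 7, day 3: 5, day 4: 0, day 5: 0.
Peak is 7.

7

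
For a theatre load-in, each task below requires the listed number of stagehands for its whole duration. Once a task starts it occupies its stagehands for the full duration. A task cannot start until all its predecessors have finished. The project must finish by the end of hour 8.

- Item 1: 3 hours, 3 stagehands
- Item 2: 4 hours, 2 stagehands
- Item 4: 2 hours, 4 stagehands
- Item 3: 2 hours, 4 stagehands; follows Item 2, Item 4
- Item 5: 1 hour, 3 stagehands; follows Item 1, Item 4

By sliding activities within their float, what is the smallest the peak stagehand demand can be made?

5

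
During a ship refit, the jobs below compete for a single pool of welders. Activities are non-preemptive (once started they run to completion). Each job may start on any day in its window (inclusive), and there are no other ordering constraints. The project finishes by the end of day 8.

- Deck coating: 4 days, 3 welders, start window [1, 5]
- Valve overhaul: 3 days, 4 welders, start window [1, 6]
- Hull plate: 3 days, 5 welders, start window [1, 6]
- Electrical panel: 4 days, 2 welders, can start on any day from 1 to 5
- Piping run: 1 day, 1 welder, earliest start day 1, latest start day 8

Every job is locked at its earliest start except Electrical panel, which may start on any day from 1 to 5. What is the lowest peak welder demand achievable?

Electrical panel@1: d1:15  d2:14  d3:14  d4:5  d5:0  d6:0  d7:0  d8:0 → peak 15
Electrical panel@2: d1:13  d2:14  d3:14  d4:5  d5:2  d6:0  d7:0  d8:0 → peak 14
Electrical panel@3: d1:13  d2:12  d3:14  d4:5  d5:2  d6:2  d7:0  d8:0 → peak 14
Electrical panel@4: d1:13  d2:12  d3:12  d4:5  d5:2  d6:2  d7:2  d8:0 → peak 13
Electrical panel@5: d1:13  d2:12  d3:12  d4:3  d5:2  d6:2  d7:2  d8:2 → peak 13
Best is Electrical panel@4, peak 13.

13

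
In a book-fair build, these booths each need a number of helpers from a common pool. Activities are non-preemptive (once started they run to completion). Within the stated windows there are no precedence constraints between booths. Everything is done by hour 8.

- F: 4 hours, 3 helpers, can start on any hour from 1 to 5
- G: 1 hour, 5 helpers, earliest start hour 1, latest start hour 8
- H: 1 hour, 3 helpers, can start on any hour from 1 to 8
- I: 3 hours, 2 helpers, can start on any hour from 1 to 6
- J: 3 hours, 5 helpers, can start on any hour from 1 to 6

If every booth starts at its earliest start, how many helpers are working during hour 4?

3

At early start, hour 4 has: F.
Demand: 3 = 3.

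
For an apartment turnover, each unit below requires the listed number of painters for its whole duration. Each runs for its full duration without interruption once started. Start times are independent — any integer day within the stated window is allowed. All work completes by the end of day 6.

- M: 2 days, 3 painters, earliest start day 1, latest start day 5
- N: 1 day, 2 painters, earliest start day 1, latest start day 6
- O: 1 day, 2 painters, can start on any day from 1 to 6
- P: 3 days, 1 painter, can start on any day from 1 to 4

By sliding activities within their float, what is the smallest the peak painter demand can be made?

Early-start (M@1, N@1, O@1, P@1) gives peak 8: d1:8  d2:4  d3:1  d4:0  d5:0  d6:0.
Shift N→3, O→4, P→3.
Schedule M@1, N@3, O@4, P@3: d1:3  d2:3  d3:3  d4:3  d5:1  d6:0 — peak 3.
Total painter-days = 13 over 6 days ⇒ peak ≥ ⌈13/6⌉ = 3, so 3 is optimal.

3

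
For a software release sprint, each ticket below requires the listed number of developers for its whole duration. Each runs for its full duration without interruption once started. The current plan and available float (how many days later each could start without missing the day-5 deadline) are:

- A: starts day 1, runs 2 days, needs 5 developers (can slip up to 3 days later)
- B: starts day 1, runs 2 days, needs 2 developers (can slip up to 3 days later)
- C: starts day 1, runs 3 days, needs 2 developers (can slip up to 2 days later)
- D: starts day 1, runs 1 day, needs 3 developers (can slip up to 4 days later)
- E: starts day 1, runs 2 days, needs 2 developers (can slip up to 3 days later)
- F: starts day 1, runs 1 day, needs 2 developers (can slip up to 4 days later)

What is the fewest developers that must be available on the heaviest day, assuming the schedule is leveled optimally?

Early-start (A@1, B@1, C@1, D@1, E@1, F@1) gives peak 16: d1:16  d2:11  d3:2  d4:0  d5:0.
Shift C→3, D→3, E→3, F→4.
Schedule A@1, B@1, C@3, D@3, E@3, F@4: d1:7  d2:7  d3:7  d4:6  d5:2 — peak 7.

7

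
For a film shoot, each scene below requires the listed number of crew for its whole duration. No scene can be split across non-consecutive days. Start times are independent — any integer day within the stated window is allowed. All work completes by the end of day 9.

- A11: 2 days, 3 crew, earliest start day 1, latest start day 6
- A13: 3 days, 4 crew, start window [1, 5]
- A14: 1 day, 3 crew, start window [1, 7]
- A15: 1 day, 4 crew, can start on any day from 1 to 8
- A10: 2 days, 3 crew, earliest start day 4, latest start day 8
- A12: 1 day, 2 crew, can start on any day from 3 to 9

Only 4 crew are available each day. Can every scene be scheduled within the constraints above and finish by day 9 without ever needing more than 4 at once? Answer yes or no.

no

The minimum achievable peak is 5; 4 < 5, so no feasible schedule stays within the cap.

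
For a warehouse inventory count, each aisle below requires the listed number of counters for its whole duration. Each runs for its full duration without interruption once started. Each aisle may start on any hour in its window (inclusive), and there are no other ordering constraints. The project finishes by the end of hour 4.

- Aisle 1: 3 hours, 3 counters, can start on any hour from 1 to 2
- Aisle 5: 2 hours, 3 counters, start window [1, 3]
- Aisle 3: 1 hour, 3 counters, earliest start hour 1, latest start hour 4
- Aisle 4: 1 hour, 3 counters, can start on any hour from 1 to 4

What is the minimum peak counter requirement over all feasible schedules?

Early-start (Aisle 1@1, Aisle 5@1, Aisle 3@1, Aisle 4@1) gives peak 12: h1:12  h2:6  h3:3  h4:0.
Shift Aisle 3→3, Aisle 4→4.
Schedule Aisle 1@1, Aisle 5@1, Aisle 3@3, Aisle 4@4: h1:6  h2:6  h3:6  h4:3 — peak 6.
Total counter-hours = 21 over 4 hours ⇒ peak ≥ ⌈21/4⌉ = 6, so 6 is optimal.

6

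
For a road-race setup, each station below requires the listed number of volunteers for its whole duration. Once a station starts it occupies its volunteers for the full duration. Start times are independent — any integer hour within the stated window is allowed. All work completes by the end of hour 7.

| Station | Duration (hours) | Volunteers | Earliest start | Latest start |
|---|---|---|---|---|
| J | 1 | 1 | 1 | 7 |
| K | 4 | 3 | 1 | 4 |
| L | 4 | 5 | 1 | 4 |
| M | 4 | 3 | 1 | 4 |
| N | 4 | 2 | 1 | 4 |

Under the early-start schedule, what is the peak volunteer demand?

Early-start schedule: J@1, K@1, L@1, M@1, N@1.
Load per hour: hour 1: 14, hour 2: 13, hour 3: 13, hour 4: 13, hour 5: 0, hour 6: 0, hour 7: 0.
Peak is 14.

14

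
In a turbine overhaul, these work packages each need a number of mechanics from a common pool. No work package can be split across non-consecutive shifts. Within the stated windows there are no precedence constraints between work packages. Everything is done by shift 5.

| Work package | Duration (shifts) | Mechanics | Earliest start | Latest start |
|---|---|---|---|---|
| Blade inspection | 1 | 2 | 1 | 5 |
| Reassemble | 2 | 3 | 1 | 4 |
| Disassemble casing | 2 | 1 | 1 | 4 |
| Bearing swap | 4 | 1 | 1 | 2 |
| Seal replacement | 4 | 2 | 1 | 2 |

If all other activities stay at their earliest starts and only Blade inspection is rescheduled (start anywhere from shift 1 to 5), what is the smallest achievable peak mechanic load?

7

Blade inspection@1: s1:9  s2:7  s3:3  s4:3  s5:0 → peak 9
Blade inspection@2: s1:7  s2:9  s3:3  s4:3  s5:0 → peak 9
Blade inspection@3: s1:7  s2:7  s3:5  s4:3  s5:0 → peak 7
Blade inspection@4: s1:7  s2:7  s3:3  s4:5  s5:0 → peak 7
Blade inspection@5: s1:7  s2:7  s3:3  s4:3  s5:2 → peak 7
Best is Blade inspection@3, peak 7.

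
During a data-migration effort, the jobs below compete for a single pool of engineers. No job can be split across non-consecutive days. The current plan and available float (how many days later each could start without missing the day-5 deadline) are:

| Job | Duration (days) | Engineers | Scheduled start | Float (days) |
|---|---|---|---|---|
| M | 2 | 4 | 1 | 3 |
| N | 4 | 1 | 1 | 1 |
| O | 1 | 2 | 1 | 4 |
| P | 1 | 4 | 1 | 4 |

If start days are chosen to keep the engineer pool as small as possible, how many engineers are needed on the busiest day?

Early-start (M@1, N@1, O@1, P@1) gives peak 11: d1:11  d2:5  d3:1  d4:1  d5:0.
Shift O→3, P→4.
Schedule M@1, N@1, O@3, P@4: d1:5  d2:5  d3:3  d4:5  d5:0 — peak 5.

5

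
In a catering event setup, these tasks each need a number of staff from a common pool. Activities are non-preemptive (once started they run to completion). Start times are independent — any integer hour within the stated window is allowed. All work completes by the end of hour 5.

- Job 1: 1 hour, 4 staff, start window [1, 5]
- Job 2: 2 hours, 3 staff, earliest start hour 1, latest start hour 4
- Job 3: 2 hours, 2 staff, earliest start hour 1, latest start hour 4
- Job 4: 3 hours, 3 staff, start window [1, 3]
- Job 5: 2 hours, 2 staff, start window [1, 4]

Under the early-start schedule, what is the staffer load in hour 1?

At early start, hour 1 has: Job 1, Job 2, Job 3, Job 4, Job 5.
Demand: 4 + 3 + 2 + 3 + 2 = 14.

14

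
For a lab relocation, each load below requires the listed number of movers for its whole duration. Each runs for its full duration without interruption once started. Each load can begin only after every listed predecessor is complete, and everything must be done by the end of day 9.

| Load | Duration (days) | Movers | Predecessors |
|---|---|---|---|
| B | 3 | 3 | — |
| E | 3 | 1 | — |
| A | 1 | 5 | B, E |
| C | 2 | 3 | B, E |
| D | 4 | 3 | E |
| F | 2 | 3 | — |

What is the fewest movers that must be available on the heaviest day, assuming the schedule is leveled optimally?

6

Early-start (B@1, E@1, A@4, C@4, D@4, F@1) gives peak 11: d1:7  d2:7  d3:4  d4:11  d5:6  d6:3  d7:3  d8:0  d9:0.
Shift C→5, D→5, F→7.
Schedule B@1, E@1, A@4, C@5, D@5, F@7: d1:4  d2:4  d3:4  d4:5  d5:6  d6:6  d7:6  d8:6  d9:0 — peak 6.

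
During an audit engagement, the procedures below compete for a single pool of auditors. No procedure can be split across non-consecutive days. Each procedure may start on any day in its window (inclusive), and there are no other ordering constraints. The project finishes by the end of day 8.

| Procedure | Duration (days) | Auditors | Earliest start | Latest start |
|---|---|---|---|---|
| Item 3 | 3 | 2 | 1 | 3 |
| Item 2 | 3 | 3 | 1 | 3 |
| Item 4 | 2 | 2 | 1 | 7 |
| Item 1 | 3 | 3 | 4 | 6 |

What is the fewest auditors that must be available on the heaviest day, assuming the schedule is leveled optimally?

5

Early-start (Item 3@1, Item 2@1, Item 4@1, Item 1@4) gives peak 7: d1:7  d2:7  d3:5  d4:3  d5:3  d6:3  d7:0  d8:0.
Shift Item 4→4.
Schedule Item 3@1, Item 2@1, Item 4@4, Item 1@4: d1:5  d2:5  d3:5  d4:5  d5:5  d6:3  d7:0  d8:0 — peak 5.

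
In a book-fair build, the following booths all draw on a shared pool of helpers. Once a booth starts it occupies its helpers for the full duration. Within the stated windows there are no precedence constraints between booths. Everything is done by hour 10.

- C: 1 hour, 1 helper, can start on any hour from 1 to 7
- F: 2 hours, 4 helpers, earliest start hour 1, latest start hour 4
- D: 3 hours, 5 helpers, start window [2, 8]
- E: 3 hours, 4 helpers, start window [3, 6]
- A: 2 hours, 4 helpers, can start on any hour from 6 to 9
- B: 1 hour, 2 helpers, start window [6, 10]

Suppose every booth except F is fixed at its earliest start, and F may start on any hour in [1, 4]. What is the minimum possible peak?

9

F@1: h1:5  h2:9  h3:9  h4:9  h5:4  h6:6  h7:4  h8:0  h9:0  h10:0 → peak 9
F@2: h1:1  h2:9  h3:13  h4:9  h5:4  h6:6  h7:4  h8:0  h9:0  h10:0 → peak 13
F@3: h1:1  h2:5  h3:13  h4:13  h5:4  h6:6  h7:4  h8:0  h9:0  h10:0 → peak 13
F@4: h1:1  h2:5  h3:9  h4:13  h5:8  h6:6  h7:4  h8:0  h9:0  h10:0 → peak 13
Best is F@1, peak 9.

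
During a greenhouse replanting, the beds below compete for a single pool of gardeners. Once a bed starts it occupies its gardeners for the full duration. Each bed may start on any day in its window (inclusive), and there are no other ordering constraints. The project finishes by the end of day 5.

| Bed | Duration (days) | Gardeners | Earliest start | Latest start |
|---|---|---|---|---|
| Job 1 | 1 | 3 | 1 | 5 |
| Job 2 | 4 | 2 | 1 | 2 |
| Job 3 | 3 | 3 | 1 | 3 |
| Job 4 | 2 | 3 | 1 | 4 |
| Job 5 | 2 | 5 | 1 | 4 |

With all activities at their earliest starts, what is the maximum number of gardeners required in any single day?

16

Early-start schedule: Job 1@1, Job 2@1, Job 3@1, Job 4@1, Job 5@1.
Load per day: day 1: 16, day 2: 13, day 3: 5, day 4: 2, day 5: 0.
Peak is 16.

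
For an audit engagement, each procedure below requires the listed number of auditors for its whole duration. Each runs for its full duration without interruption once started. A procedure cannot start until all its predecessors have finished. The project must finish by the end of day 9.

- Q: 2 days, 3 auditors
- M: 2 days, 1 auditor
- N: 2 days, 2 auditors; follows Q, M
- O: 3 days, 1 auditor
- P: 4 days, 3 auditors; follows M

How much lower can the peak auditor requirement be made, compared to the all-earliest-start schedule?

Early-start peak: d1:5  d2:5  d3:6  d4:5  d5:3  d6:3  d7:0  d8:0  d9:0 ⇒ 6.
Leveled (Q@1, M@1, N@3, O@3, P@5): d1:4  d2:4  d3:3  d4:3  d5:4  d6:3  d7:3  d8:3  d9:0 ⇒ 4.
Reduction 6 − 4 = 2.

2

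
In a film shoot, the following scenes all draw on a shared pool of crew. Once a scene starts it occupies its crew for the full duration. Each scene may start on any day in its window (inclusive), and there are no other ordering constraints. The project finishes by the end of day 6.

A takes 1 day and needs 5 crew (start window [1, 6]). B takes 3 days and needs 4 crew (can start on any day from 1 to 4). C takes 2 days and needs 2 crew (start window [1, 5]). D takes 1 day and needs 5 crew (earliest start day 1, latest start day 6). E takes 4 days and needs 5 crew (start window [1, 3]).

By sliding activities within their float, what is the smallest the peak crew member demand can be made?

Early-start (A@1, B@1, C@1, D@1, E@1) gives peak 21: d1:21  d2:11  d3:9  d4:5  d5:0  d6:0.
Shift C→4, D→2, E→3.
Schedule A@1, B@1, C@4, D@2, E@3: d1:9  d2:9  d3:9  d4:7  d5:7  d6:5 — peak 9.

9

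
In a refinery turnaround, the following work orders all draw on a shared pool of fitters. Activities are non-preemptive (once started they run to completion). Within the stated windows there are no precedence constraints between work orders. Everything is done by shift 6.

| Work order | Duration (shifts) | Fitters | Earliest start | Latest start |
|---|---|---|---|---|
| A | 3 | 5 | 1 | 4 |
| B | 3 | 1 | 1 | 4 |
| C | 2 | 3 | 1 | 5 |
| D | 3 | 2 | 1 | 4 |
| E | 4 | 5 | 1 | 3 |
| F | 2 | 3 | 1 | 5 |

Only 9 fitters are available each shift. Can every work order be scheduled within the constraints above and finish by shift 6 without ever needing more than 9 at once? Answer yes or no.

Total fitter-shifts = 56; over 6 shifts the average is 56/6 > 9, so some shift must exceed 9.

no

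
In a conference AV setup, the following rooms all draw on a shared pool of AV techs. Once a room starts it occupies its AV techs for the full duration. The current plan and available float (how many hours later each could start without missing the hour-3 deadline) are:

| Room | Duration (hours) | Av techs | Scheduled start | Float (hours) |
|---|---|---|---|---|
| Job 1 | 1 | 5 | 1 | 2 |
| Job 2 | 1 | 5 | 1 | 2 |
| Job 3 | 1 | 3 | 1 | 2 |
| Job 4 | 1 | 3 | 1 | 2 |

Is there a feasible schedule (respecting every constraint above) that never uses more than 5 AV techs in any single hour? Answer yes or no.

Total AV tech-hours = 16; over 3 hours the average is 16/3 > 5, so some hour must exceed 5.

no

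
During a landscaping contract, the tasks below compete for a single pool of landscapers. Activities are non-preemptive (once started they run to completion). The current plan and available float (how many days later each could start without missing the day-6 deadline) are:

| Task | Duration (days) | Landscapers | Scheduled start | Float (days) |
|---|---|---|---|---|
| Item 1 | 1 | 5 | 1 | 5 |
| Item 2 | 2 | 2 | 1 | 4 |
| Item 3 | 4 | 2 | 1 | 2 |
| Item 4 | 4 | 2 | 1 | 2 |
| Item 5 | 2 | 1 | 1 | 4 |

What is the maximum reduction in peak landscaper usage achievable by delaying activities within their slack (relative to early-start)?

Early-start peak: d1:12  d2:7  d3:4  d4:4  d5:0  d6:0 ⇒ 12.
Leveled (Item 1@1, Item 2@2, Item 3@2, Item 4@2, Item 5@4): d1:5  d2:6  d3:6  d4:5  d5:5  d6:0 ⇒ 6.
Reduction 12 − 6 = 6.

6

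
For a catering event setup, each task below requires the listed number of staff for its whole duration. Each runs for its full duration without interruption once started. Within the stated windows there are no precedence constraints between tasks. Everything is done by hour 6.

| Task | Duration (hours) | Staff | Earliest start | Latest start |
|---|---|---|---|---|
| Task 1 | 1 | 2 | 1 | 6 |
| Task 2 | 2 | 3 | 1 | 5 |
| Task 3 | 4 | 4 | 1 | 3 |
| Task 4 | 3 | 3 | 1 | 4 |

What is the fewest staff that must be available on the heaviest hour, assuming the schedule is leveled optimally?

7

Early-start (Task 1@1, Task 2@1, Task 3@1, Task 4@1) gives peak 12: h1:12  h2:10  h3:7  h4:4  h5:0  h6:0.
Shift Task 3→2, Task 4→3.
Schedule Task 1@1, Task 2@1, Task 3@2, Task 4@3: h1:5  h2:7  h3:7  h4:7  h5:7  h6:0 — peak 7.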